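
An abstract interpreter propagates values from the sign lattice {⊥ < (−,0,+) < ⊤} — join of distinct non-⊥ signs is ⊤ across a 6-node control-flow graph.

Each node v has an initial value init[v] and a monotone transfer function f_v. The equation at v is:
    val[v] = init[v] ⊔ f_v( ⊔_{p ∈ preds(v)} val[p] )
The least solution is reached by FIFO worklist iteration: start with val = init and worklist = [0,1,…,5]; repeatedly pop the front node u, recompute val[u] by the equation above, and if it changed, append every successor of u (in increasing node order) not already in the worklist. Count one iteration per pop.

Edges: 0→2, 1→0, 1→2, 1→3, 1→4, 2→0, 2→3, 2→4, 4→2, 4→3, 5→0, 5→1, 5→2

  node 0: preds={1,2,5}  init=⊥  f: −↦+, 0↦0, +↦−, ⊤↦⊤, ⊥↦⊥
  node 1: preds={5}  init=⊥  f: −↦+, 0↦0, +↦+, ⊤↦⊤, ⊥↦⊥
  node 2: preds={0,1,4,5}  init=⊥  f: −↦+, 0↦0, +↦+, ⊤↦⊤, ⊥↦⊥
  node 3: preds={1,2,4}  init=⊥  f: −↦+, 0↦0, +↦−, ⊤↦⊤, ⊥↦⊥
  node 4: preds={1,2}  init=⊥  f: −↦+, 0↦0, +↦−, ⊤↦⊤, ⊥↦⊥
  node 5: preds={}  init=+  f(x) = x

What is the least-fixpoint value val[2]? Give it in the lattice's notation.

⊤

Iteration log — 9 steps:
  step 1. node 0  ⊔preds=+  new=−  old=⊥  +wl: 
  step 2. node 1  ⊔preds=+  new=+  old=⊥  +wl: 0
  step 3. node 2  ⊔preds=⊤  new=⊤  old=⊥  +wl: 
  step 4. node 3  ⊔preds=⊤  new=⊤  old=⊥  +wl: 
  step 5. node 4  ⊔preds=⊤  new=⊤  old=⊥  +wl: 2,3
  step 6. node 5  ⊔preds=⊥  new=+  stable
  step 7. node 0  ⊔preds=⊤  new=⊤  old=−  +wl: 
  step 8. node 2  ⊔preds=⊤  new=⊤  stable
  step 9. node 3  ⊔preds=⊤  new=⊤  stable

Least fixpoint reached:
  node 0: ⊤
  node 1: +
  node 2: ⊤
  node 3: ⊤
  node 4: ⊤
  node 5: +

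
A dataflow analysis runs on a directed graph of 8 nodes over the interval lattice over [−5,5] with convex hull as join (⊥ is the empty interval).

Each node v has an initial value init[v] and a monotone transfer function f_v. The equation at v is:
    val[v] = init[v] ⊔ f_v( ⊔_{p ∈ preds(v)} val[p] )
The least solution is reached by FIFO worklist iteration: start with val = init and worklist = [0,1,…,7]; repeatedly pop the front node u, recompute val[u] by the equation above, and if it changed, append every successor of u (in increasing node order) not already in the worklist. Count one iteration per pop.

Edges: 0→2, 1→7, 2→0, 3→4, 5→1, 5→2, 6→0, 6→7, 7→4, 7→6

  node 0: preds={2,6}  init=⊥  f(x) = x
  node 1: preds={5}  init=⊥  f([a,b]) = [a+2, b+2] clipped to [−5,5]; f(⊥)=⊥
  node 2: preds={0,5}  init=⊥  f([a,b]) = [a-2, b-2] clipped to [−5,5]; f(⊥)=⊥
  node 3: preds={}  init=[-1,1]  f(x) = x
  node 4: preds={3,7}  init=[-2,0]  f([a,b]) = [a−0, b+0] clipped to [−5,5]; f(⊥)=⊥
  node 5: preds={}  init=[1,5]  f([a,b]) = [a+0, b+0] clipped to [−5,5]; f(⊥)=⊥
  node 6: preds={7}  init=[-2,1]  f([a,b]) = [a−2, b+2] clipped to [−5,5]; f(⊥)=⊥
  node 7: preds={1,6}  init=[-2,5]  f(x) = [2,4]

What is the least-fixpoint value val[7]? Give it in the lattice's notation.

Worklist (12 pops):
  #1 pop 0: in=[-2,1] → [-2,1] (was ⊥); enqueue []
  #2 pop 1: in=[1,5] → [3,5] (was ⊥); enqueue []
  #3 pop 2: in=[-2,5] → [-4,3] (was ⊥); enqueue [0]
  #4 pop 3: in=⊥ → [-1,1] (no change)
  #5 pop 4: in=[-2,5] → [-2,5] (was [-2,0]); enqueue []
  #6 pop 5: in=⊥ → [1,5] (no change)
  #7 pop 6: in=[-2,5] → [-4,5] (was [-2,1]); enqueue []
  #8 pop 7: in=[-4,5] → [-2,5] (no change)
  #9 pop 0: in=[-4,5] → [-4,5] (was [-2,1]); enqueue [2]
  #10 pop 2: in=[-4,5] → [-5,3] (was [-4,3]); enqueue [0]
  #11 pop 0: in=[-5,5] → [-5,5] (was [-4,5]); enqueue [2]
  #12 pop 2: in=[-5,5] → [-5,3] (no change)

Fixpoint:
  val[0] = [-5,5]
  val[1] = [3,5]
  val[2] = [-5,3]
  val[3] = [-1,1]
  val[4] = [-2,5]
  val[5] = [1,5]
  val[6] = [-4,5]
  val[7] = [-2,5]

[-2,5]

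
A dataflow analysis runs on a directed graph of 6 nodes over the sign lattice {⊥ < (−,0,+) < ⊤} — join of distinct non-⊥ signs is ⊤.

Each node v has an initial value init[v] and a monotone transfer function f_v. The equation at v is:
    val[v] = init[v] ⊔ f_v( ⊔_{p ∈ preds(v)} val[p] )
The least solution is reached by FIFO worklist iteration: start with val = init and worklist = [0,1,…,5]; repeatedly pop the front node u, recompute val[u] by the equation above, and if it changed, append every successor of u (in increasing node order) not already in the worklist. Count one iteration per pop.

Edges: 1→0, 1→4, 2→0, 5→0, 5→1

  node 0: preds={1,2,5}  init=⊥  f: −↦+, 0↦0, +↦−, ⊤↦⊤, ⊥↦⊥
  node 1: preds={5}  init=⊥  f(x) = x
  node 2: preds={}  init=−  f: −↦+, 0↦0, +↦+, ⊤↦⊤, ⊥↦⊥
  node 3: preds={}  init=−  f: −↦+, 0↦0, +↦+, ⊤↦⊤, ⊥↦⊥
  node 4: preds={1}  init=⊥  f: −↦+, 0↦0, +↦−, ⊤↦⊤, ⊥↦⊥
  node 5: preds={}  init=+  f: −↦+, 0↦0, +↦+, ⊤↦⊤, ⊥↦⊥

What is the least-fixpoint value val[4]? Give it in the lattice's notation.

Worklist (7 pops):
  #1 pop 0: in=⊤ → ⊤ (was ⊥); enqueue []
  #2 pop 1: in=+ → + (was ⊥); enqueue [0]
  #3 pop 2: in=⊥ → − (no change)
  #4 pop 3: in=⊥ → − (no change)
  #5 pop 4: in=+ → − (was ⊥); enqueue []
  #6 pop 5: in=⊥ → + (no change)
  #7 pop 0: in=⊤ → ⊤ (no change)

Fixpoint:
  val[0] = ⊤
  val[1] = +
  val[2] = −
  val[3] = −
  val[4] = −
  val[5] = +

−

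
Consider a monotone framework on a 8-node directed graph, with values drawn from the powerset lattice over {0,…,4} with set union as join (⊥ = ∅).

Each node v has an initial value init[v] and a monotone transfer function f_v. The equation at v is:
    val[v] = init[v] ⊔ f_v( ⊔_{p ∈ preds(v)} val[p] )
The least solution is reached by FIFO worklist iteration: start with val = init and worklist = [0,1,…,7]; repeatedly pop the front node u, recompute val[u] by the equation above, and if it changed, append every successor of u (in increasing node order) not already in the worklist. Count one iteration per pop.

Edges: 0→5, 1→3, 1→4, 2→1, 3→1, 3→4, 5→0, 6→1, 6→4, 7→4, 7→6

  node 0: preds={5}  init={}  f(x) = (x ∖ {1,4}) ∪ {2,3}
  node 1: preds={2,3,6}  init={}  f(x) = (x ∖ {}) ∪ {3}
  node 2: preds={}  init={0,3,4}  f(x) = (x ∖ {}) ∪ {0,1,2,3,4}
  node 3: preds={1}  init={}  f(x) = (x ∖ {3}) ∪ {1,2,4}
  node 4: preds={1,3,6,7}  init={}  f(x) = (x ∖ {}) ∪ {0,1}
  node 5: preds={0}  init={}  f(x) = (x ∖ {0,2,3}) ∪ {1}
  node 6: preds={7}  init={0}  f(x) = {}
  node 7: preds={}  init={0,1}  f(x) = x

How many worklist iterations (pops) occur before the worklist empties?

12

Iteration log — 12 steps:
  step 1. node 0  ⊔preds={}  new={2,3}  old={}  +wl: 
  step 2. node 1  ⊔preds={0,3,4}  new={0,3,4}  old={}  +wl: 
  step 3. node 2  ⊔preds={}  new={0,1,2,3,4}  old={0,3,4}  +wl: 1
  step 4. node 3  ⊔preds={0,3,4}  new={0,1,2,4}  old={}  +wl: 
  step 5. node 4  ⊔preds={0,1,2,3,4}  new={0,1,2,3,4}  old={}  +wl: 
  step 6. node 5  ⊔preds={2,3}  new={1}  old={}  +wl: 0
  step 7. node 6  ⊔preds={0,1}  new={0}  stable
  step 8. node 7  ⊔preds={}  new={0,1}  stable
  step 9. node 1  ⊔preds={0,1,2,3,4}  new={0,1,2,3,4}  old={0,3,4}  +wl: 3,4
  step 10. node 0  ⊔preds={1}  new={2,3}  stable
  step 11. node 3  ⊔preds={0,1,2,3,4}  new={0,1,2,4}  stable
  step 12. node 4  ⊔preds={0,1,2,3,4}  new={0,1,2,3,4}  stable

Least fixpoint reached:
  node 0: {2,3}
  node 1: {0,1,2,3,4}
  node 2: {0,1,2,3,4}
  node 3: {0,1,2,4}
  node 4: {0,1,2,3,4}
  node 5: {1}
  node 6: {0}
  node 7: {0,1}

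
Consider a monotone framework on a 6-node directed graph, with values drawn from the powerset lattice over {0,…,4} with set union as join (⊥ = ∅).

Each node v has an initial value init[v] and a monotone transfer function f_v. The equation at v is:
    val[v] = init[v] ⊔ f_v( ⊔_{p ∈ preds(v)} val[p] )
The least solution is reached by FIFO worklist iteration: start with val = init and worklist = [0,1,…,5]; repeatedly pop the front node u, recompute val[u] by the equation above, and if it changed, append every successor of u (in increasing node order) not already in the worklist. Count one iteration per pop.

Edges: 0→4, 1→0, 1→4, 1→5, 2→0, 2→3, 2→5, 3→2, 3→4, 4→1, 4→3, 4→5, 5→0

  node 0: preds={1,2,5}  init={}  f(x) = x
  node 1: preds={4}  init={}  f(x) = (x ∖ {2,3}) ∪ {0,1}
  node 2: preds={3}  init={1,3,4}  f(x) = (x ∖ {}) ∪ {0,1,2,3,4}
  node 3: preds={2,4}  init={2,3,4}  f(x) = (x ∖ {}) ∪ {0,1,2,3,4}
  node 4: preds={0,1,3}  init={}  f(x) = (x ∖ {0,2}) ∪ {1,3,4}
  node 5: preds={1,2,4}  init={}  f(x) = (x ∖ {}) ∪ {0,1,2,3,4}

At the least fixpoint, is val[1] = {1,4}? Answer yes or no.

no

Trace (13 dequeues):
  [1] u=0 | in {1,3,4} | out {1,3,4} | prev {} | push {}
  [2] u=1 | in {} | out {0,1} | prev {} | push {0}
  [3] u=2 | in {2,3,4} | out {0,1,2,3,4} | prev {1,3,4} | push {}
  [4] u=3 | in {0,1,2,3,4} | out {0,1,2,3,4} | prev {2,3,4} | push {2}
  [5] u=4 | in {0,1,2,3,4} | out {1,3,4} | prev {} | push {1,3}
  [6] u=5 | in {0,1,2,3,4} | out {0,1,2,3,4} | prev {} | push {}
  [7] u=0 | in {0,1,2,3,4} | out {0,1,2,3,4} | prev {1,3,4} | push {4}
  [8] u=2 | in {0,1,2,3,4} | out {0,1,2,3,4} | ==
  [9] u=1 | in {1,3,4} | out {0,1,4} | prev {0,1} | push {0,5}
  [10] u=3 | in {0,1,2,3,4} | out {0,1,2,3,4} | ==
  [11] u=4 | in {0,1,2,3,4} | out {1,3,4} | ==
  [12] u=0 | in {0,1,2,3,4} | out {0,1,2,3,4} | ==
  [13] u=5 | in {0,1,2,3,4} | out {0,1,2,3,4} | ==

Converged values:
  [0] {0,1,2,3,4}
  [1] {0,1,4}
  [2] {0,1,2,3,4}
  [3] {0,1,2,3,4}
  [4] {1,3,4}
  [5] {0,1,2,3,4}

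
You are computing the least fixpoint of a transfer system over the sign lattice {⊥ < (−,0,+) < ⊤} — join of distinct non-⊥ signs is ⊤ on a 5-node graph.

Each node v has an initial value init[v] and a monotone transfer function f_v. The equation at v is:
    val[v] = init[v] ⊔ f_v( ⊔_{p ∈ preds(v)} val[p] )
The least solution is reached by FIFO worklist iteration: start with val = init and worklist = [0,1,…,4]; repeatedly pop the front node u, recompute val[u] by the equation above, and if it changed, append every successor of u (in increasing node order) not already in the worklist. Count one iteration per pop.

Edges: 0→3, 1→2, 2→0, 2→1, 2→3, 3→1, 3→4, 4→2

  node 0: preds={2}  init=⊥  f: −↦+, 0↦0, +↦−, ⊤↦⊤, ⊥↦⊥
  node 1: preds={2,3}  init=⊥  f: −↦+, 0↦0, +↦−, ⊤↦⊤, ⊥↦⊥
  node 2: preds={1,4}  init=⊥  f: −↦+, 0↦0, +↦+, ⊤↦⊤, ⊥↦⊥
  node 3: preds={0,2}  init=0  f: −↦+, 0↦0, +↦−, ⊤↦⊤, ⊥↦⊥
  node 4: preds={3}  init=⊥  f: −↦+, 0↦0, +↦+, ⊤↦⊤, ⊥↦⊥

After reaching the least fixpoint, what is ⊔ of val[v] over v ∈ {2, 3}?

Worklist (9 pops):
  #1 pop 0: in=⊥ → ⊥ (no change)
  #2 pop 1: in=0 → 0 (was ⊥); enqueue []
  #3 pop 2: in=0 → 0 (was ⊥); enqueue [0,1]
  #4 pop 3: in=0 → 0 (no change)
  #5 pop 4: in=0 → 0 (was ⊥); enqueue [2]
  #6 pop 0: in=0 → 0 (was ⊥); enqueue [3]
  #7 pop 1: in=0 → 0 (no change)
  #8 pop 2: in=0 → 0 (no change)
  #9 pop 3: in=0 → 0 (no change)

Fixpoint:
  val[0] = 0
  val[1] = 0
  val[2] = 0
  val[3] = 0
  val[4] = 0

0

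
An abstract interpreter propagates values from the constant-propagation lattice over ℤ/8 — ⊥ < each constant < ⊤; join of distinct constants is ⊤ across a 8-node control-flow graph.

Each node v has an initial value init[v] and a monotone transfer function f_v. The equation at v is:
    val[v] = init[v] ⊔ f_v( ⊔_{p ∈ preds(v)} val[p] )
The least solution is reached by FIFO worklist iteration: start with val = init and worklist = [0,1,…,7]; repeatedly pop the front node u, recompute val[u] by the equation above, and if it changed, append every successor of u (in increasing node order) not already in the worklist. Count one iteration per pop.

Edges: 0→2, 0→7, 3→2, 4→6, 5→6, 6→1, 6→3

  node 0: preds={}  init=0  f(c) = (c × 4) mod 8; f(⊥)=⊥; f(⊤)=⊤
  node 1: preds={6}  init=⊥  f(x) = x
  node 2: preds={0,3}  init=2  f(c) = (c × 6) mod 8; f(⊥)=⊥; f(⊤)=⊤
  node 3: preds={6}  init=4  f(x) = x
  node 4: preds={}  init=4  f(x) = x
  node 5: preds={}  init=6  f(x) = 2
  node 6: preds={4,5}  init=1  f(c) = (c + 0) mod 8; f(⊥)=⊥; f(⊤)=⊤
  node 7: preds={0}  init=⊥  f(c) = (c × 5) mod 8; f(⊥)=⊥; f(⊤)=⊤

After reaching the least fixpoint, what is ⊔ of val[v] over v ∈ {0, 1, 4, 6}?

⊤

Worklist (11 pops):
  #1 pop 0: in=⊥ → 0 (no change)
  #2 pop 1: in=1 → 1 (was ⊥); enqueue []
  #3 pop 2: in=⊤ → ⊤ (was 2); enqueue []
  #4 pop 3: in=1 → ⊤ (was 4); enqueue [2]
  #5 pop 4: in=⊥ → 4 (no change)
  #6 pop 5: in=⊥ → ⊤ (was 6); enqueue []
  #7 pop 6: in=⊤ → ⊤ (was 1); enqueue [1,3]
  #8 pop 7: in=0 → 0 (was ⊥); enqueue []
  #9 pop 2: in=⊤ → ⊤ (no change)
  #10 pop 1: in=⊤ → ⊤ (was 1); enqueue []
  #11 pop 3: in=⊤ → ⊤ (no change)

Fixpoint:
  val[0] = 0
  val[1] = ⊤
  val[2] = ⊤
  val[3] = ⊤
  val[4] = 4
  val[5] = ⊤
  val[6] = ⊤
  val[7] = 0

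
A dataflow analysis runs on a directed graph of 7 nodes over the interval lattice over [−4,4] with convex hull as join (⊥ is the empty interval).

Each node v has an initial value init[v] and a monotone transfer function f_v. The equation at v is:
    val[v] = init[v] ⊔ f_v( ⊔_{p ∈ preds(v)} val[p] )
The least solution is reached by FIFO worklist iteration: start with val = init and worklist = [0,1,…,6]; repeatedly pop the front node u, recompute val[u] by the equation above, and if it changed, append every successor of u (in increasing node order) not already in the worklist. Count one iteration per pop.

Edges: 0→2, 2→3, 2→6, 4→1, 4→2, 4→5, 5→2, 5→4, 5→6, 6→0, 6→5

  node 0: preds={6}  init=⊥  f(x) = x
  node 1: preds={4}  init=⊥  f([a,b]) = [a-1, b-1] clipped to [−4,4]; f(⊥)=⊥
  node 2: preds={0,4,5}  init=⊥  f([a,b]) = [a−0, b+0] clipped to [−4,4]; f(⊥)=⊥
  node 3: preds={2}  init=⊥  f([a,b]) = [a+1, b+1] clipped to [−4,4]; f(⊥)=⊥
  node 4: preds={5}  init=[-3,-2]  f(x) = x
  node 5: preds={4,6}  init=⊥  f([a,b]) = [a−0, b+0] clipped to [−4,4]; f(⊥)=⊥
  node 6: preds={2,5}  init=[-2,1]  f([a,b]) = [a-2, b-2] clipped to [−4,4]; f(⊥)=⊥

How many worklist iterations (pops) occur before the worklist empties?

Worklist (19 pops):
  #1 pop 0: in=[-2,1] → [-2,1] (was ⊥); enqueue []
  #2 pop 1: in=[-3,-2] → [-4,-3] (was ⊥); enqueue []
  #3 pop 2: in=[-3,1] → [-3,1] (was ⊥); enqueue []
  #4 pop 3: in=[-3,1] → [-2,2] (was ⊥); enqueue []
  #5 pop 4: in=⊥ → [-3,-2] (no change)
  #6 pop 5: in=[-3,1] → [-3,1] (was ⊥); enqueue [2,4]
  #7 pop 6: in=[-3,1] → [-4,1] (was [-2,1]); enqueue [0,5]
  #8 pop 2: in=[-3,1] → [-3,1] (no change)
  #9 pop 4: in=[-3,1] → [-3,1] (was [-3,-2]); enqueue [1,2]
  #10 pop 0: in=[-4,1] → [-4,1] (was [-2,1]); enqueue []
  #11 pop 5: in=[-4,1] → [-4,1] (was [-3,1]); enqueue [4,6]
  #12 pop 1: in=[-3,1] → [-4,0] (was [-4,-3]); enqueue []
  #13 pop 2: in=[-4,1] → [-4,1] (was [-3,1]); enqueue [3]
  #14 pop 4: in=[-4,1] → [-4,1] (was [-3,1]); enqueue [1,2,5]
  #15 pop 6: in=[-4,1] → [-4,1] (no change)
  #16 pop 3: in=[-4,1] → [-3,2] (was [-2,2]); enqueue []
  #17 pop 1: in=[-4,1] → [-4,0] (no change)
  #18 pop 2: in=[-4,1] → [-4,1] (no change)
  #19 pop 5: in=[-4,1] → [-4,1] (no change)

Fixpoint:
  val[0] = [-4,1]
  val[1] = [-4,0]
  val[2] = [-4,1]
  val[3] = [-3,2]
  val[4] = [-4,1]
  val[5] = [-4,1]
  val[6] = [-4,1]

19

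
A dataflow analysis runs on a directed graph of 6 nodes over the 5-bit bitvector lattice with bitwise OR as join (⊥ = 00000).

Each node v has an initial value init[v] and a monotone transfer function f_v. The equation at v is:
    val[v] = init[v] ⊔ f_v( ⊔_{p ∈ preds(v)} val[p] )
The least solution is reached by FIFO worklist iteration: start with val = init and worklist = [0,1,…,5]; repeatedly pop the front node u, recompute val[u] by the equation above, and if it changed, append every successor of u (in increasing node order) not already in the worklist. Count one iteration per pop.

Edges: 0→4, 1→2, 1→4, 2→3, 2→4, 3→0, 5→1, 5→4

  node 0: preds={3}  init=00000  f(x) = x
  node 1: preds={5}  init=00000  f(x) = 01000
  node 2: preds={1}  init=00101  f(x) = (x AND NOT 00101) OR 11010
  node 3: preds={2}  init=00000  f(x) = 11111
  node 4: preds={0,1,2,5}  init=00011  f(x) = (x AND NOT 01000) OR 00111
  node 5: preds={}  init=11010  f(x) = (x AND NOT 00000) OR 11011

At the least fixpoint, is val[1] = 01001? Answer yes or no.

no

Iteration log — 9 steps:
  step 1. node 0  ⊔preds=00000  new=00000  stable
  step 2. node 1  ⊔preds=11010  new=01000  old=00000  +wl: 
  step 3. node 2  ⊔preds=01000  new=11111  old=00101  +wl: 
  step 4. node 3  ⊔preds=11111  new=11111  old=00000  +wl: 0
  step 5. node 4  ⊔preds=11111  new=10111  old=00011  +wl: 
  step 6. node 5  ⊔preds=00000  new=11011  old=11010  +wl: 1,4
  step 7. node 0  ⊔preds=11111  new=11111  old=00000  +wl: 
  step 8. node 1  ⊔preds=11011  new=01000  stable
  step 9. node 4  ⊔preds=11111  new=10111  stable

Least fixpoint reached:
  node 0: 11111
  node 1: 01000
  node 2: 11111
  node 3: 11111
  node 4: 10111
  node 5: 11011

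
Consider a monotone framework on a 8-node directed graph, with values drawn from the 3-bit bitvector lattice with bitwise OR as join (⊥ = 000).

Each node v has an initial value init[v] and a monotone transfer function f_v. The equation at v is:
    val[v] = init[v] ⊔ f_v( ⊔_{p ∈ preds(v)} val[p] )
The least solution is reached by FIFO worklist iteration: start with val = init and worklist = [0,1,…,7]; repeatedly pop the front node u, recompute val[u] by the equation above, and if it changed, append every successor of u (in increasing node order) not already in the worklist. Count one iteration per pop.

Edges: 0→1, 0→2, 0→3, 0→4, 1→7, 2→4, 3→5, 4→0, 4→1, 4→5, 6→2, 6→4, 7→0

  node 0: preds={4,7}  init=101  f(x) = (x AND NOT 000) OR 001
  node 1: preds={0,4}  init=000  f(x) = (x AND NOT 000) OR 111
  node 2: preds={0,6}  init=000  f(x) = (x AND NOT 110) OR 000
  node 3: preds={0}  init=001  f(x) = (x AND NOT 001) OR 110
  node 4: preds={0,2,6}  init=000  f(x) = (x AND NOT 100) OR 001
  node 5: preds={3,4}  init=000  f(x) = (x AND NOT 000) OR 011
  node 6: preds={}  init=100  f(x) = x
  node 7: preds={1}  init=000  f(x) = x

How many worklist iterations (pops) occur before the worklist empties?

Worklist (16 pops):
  #1 pop 0: in=000 → 101 (no change)
  #2 pop 1: in=101 → 111 (was 000); enqueue []
  #3 pop 2: in=101 → 001 (was 000); enqueue []
  #4 pop 3: in=101 → 111 (was 001); enqueue []
  #5 pop 4: in=101 → 001 (was 000); enqueue [0,1]
  #6 pop 5: in=111 → 111 (was 000); enqueue []
  #7 pop 6: in=000 → 100 (no change)
  #8 pop 7: in=111 → 111 (was 000); enqueue []
  #9 pop 0: in=111 → 111 (was 101); enqueue [2,3,4]
  #10 pop 1: in=111 → 111 (no change)
  #11 pop 2: in=111 → 001 (no change)
  #12 pop 3: in=111 → 111 (no change)
  #13 pop 4: in=111 → 011 (was 001); enqueue [0,1,5]
  #14 pop 0: in=111 → 111 (no change)
  #15 pop 1: in=111 → 111 (no change)
  #16 pop 5: in=111 → 111 (no change)

Fixpoint:
  val[0] = 111
  val[1] = 111
  val[2] = 001
  val[3] = 111
  val[4] = 011
  val[5] = 111
  val[6] = 100
  val[7] = 111

16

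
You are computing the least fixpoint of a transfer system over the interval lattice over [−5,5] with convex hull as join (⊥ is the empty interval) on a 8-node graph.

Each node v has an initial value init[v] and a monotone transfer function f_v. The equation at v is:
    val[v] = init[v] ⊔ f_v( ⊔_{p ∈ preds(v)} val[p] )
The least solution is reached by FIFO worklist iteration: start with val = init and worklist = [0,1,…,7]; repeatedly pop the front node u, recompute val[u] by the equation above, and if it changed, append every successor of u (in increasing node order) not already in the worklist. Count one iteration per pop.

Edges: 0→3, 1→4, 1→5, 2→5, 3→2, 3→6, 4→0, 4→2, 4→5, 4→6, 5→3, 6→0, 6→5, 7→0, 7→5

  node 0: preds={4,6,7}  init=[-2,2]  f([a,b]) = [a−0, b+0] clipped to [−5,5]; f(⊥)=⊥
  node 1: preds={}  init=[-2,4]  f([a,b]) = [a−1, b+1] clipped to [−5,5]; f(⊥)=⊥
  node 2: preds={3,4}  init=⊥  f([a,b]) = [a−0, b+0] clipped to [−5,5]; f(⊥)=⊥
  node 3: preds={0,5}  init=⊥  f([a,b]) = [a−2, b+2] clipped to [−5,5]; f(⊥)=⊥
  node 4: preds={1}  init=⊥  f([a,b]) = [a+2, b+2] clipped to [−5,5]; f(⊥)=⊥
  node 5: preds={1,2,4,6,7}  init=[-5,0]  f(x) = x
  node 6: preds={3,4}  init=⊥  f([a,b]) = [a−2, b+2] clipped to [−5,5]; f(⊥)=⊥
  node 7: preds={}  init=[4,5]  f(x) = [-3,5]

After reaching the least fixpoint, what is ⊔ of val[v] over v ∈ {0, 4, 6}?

Trace (12 dequeues):
  [1] u=0 | in [4,5] | out [-2,5] | prev [-2,2] | push {}
  [2] u=1 | in ⊥ | out [-2,4] | ==
  [3] u=2 | in ⊥ | out ⊥ | ==
  [4] u=3 | in [-5,5] | out [-5,5] | prev ⊥ | push {2}
  [5] u=4 | in [-2,4] | out [0,5] | prev ⊥ | push {0}
  [6] u=5 | in [-2,5] | out [-5,5] | prev [-5,0] | push {3}
  [7] u=6 | in [-5,5] | out [-5,5] | prev ⊥ | push {5}
  [8] u=7 | in ⊥ | out [-3,5] | prev [4,5] | push {}
  [9] u=2 | in [-5,5] | out [-5,5] | prev ⊥ | push {}
  [10] u=0 | in [-5,5] | out [-5,5] | prev [-2,5] | push {}
  [11] u=3 | in [-5,5] | out [-5,5] | ==
  [12] u=5 | in [-5,5] | out [-5,5] | ==

Converged values:
  [0] [-5,5]
  [1] [-2,4]
  [2] [-5,5]
  [3] [-5,5]
  [4] [0,5]
  [5] [-5,5]
  [6] [-5,5]
  [7] [-3,5]

[-5,5]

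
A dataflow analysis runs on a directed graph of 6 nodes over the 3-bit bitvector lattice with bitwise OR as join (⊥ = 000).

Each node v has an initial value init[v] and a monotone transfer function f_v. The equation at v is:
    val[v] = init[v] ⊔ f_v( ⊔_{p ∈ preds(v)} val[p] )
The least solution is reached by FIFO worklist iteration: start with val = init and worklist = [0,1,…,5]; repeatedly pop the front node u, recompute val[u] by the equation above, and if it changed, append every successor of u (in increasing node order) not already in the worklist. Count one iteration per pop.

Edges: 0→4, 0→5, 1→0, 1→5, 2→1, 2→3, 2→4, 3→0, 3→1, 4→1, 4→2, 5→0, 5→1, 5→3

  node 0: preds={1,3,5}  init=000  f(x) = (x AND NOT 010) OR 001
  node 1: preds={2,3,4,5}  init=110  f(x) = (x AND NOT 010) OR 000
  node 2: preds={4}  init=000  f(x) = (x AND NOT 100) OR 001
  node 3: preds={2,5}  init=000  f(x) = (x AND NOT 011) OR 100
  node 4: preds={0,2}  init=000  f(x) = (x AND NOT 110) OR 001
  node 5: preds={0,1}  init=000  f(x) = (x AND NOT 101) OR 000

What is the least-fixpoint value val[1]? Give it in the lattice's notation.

111

Trace (11 dequeues):
  [1] u=0 | in 110 | out 101 | prev 000 | push {}
  [2] u=1 | in 000 | out 110 | ==
  [3] u=2 | in 000 | out 001 | prev 000 | push {1}
  [4] u=3 | in 001 | out 100 | prev 000 | push {0}
  [5] u=4 | in 101 | out 001 | prev 000 | push {2}
  [6] u=5 | in 111 | out 010 | prev 000 | push {3}
  [7] u=1 | in 111 | out 111 | prev 110 | push {5}
  [8] u=0 | in 111 | out 101 | ==
  [9] u=2 | in 001 | out 001 | ==
  [10] u=3 | in 011 | out 100 | ==
  [11] u=5 | in 111 | out 010 | ==

Converged values:
  [0] 101
  [1] 111
  [2] 001
  [3] 100
  [4] 001
  [5] 010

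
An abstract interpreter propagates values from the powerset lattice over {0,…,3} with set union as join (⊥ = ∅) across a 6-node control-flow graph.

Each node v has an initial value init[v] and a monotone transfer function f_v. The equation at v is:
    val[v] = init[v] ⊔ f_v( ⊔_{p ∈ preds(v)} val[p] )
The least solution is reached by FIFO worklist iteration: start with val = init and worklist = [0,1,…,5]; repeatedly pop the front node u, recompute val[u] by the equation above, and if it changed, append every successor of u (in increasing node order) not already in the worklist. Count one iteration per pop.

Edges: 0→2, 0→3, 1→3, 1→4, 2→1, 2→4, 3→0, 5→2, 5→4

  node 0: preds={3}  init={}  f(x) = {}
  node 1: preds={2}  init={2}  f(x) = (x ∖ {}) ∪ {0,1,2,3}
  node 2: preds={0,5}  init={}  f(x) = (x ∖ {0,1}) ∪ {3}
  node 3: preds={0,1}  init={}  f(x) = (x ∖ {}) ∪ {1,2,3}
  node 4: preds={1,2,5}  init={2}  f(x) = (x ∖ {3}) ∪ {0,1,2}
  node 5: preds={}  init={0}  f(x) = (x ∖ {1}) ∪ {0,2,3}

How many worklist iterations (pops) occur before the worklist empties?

11

Iteration log — 11 steps:
  step 1. node 0  ⊔preds={}  new={}  stable
  step 2. node 1  ⊔preds={}  new={0,1,2,3}  old={2}  +wl: 
  step 3. node 2  ⊔preds={0}  new={3}  old={}  +wl: 1
  step 4. node 3  ⊔preds={0,1,2,3}  new={0,1,2,3}  old={}  +wl: 0
  step 5. node 4  ⊔preds={0,1,2,3}  new={0,1,2}  old={2}  +wl: 
  step 6. node 5  ⊔preds={}  new={0,2,3}  old={0}  +wl: 2,4
  step 7. node 1  ⊔preds={3}  new={0,1,2,3}  stable
  step 8. node 0  ⊔preds={0,1,2,3}  new={}  stable
  step 9. node 2  ⊔preds={0,2,3}  new={2,3}  old={3}  +wl: 1
  step 10. node 4  ⊔preds={0,1,2,3}  new={0,1,2}  stable
  step 11. node 1  ⊔preds={2,3}  new={0,1,2,3}  stable

Least fixpoint reached:
  node 0: {}
  node 1: {0,1,2,3}
  node 2: {2,3}
  node 3: {0,1,2,3}
  node 4: {0,1,2}
  node 5: {0,2,3}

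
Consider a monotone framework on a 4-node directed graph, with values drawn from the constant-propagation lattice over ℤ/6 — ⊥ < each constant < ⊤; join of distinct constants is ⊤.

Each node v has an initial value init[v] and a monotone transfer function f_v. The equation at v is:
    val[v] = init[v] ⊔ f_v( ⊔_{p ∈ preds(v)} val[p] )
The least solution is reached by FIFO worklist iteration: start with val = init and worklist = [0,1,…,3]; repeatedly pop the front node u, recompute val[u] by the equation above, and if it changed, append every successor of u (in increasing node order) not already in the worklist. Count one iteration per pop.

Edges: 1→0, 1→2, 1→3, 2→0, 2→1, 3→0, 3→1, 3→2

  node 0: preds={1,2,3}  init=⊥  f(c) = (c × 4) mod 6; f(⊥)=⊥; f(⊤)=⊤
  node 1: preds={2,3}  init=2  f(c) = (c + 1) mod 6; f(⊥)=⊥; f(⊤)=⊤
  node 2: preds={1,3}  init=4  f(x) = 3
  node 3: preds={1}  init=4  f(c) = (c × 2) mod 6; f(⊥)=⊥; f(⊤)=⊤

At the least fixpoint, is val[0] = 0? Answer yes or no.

Trace (7 dequeues):
  [1] u=0 | in ⊤ | out ⊤ | prev ⊥ | push {}
  [2] u=1 | in 4 | out ⊤ | prev 2 | push {0}
  [3] u=2 | in ⊤ | out ⊤ | prev 4 | push {1}
  [4] u=3 | in ⊤ | out ⊤ | prev 4 | push {2}
  [5] u=0 | in ⊤ | out ⊤ | ==
  [6] u=1 | in ⊤ | out ⊤ | ==
  [7] u=2 | in ⊤ | out ⊤ | ==

Converged values:
  [0] ⊤
  [1] ⊤
  [2] ⊤
  [3] ⊤

no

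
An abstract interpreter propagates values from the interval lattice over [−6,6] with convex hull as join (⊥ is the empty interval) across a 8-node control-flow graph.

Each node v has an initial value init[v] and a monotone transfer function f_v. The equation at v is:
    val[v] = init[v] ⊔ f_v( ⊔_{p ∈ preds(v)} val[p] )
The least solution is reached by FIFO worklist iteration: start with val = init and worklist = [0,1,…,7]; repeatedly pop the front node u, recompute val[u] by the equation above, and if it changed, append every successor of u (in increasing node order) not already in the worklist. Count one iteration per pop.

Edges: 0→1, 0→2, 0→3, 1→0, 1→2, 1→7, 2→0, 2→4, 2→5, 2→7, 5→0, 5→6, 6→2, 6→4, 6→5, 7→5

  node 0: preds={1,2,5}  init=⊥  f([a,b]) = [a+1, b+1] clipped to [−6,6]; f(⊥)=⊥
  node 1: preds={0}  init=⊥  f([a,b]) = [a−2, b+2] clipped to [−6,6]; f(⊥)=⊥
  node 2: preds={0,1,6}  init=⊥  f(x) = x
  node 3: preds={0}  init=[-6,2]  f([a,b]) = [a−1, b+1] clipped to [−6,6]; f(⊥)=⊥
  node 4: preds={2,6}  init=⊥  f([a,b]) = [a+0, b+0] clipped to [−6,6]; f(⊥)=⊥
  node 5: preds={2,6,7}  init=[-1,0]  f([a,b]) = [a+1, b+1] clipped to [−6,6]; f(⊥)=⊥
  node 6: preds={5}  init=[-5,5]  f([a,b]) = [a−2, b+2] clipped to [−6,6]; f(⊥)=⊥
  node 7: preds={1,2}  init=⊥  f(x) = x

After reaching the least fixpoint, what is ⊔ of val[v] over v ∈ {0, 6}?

Trace (21 dequeues):
  [1] u=0 | in [-1,0] | out [0,1] | prev ⊥ | push {}
  [2] u=1 | in [0,1] | out [-2,3] | prev ⊥ | push {0}
  [3] u=2 | in [-5,5] | out [-5,5] | prev ⊥ | push {}
  [4] u=3 | in [0,1] | out [-6,2] | ==
  [5] u=4 | in [-5,5] | out [-5,5] | prev ⊥ | push {}
  [6] u=5 | in [-5,5] | out [-4,6] | prev [-1,0] | push {}
  [7] u=6 | in [-4,6] | out [-6,6] | prev [-5,5] | push {2,4,5}
  [8] u=7 | in [-5,5] | out [-5,5] | prev ⊥ | push {}
  [9] u=0 | in [-5,6] | out [-4,6] | prev [0,1] | push {1,3}
  [10] u=2 | in [-6,6] | out [-6,6] | prev [-5,5] | push {0,7}
  [11] u=4 | in [-6,6] | out [-6,6] | prev [-5,5] | push {}
  [12] u=5 | in [-6,6] | out [-5,6] | prev [-4,6] | push {6}
  [13] u=1 | in [-4,6] | out [-6,6] | prev [-2,3] | push {2}
  [14] u=3 | in [-4,6] | out [-6,6] | prev [-6,2] | push {}
  [15] u=0 | in [-6,6] | out [-5,6] | prev [-4,6] | push {1,3}
  [16] u=7 | in [-6,6] | out [-6,6] | prev [-5,5] | push {5}
  [17] u=6 | in [-5,6] | out [-6,6] | ==
  [18] u=2 | in [-6,6] | out [-6,6] | ==
  [19] u=1 | in [-5,6] | out [-6,6] | ==
  [20] u=3 | in [-5,6] | out [-6,6] | ==
  [21] u=5 | in [-6,6] | out [-5,6] | ==

Converged values:
  [0] [-5,6]
  [1] [-6,6]
  [2] [-6,6]
  [3] [-6,6]
  [4] [-6,6]
  [5] [-5,6]
  [6] [-6,6]
  [7] [-6,6]

[-6,6]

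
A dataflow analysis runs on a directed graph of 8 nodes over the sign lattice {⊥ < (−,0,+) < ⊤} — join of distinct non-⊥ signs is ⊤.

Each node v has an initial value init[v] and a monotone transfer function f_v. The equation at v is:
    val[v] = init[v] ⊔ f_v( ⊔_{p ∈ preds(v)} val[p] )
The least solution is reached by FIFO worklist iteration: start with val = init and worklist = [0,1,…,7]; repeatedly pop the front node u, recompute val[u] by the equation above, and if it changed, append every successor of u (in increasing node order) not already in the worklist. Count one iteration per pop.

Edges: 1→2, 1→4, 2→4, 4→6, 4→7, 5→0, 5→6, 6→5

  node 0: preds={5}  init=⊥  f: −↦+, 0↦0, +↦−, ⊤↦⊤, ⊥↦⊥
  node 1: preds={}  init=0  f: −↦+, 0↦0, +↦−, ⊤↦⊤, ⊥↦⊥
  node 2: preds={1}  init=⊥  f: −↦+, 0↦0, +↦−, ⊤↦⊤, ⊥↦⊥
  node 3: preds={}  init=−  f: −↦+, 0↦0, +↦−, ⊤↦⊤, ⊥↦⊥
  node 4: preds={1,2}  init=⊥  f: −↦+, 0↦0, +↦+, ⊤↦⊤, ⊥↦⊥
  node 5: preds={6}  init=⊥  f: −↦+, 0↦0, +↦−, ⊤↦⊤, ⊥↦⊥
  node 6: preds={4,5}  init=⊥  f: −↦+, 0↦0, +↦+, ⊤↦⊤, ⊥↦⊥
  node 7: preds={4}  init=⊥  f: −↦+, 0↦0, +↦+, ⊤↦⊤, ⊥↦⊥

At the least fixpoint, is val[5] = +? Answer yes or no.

Iteration log — 11 steps:
  step 1. node 0  ⊔preds=⊥  new=⊥  stable
  step 2. node 1  ⊔preds=⊥  new=0  stable
  step 3. node 2  ⊔preds=0  new=0  old=⊥  +wl: 
  step 4. node 3  ⊔preds=⊥  new=−  stable
  step 5. node 4  ⊔preds=0  new=0  old=⊥  +wl: 
  step 6. node 5  ⊔preds=⊥  new=⊥  stable
  step 7. node 6  ⊔preds=0  new=0  old=⊥  +wl: 5
  step 8. node 7  ⊔preds=0  new=0  old=⊥  +wl: 
  step 9. node 5  ⊔preds=0  new=0  old=⊥  +wl: 0,6
  step 10. node 0  ⊔preds=0  new=0  old=⊥  +wl: 
  step 11. node 6  ⊔preds=0  new=0  stable

Least fixpoint reached:
  node 0: 0
  node 1: 0
  node 2: 0
  node 3: −
  node 4: 0
  node 5: 0
  node 6: 0
  node 7: 0

no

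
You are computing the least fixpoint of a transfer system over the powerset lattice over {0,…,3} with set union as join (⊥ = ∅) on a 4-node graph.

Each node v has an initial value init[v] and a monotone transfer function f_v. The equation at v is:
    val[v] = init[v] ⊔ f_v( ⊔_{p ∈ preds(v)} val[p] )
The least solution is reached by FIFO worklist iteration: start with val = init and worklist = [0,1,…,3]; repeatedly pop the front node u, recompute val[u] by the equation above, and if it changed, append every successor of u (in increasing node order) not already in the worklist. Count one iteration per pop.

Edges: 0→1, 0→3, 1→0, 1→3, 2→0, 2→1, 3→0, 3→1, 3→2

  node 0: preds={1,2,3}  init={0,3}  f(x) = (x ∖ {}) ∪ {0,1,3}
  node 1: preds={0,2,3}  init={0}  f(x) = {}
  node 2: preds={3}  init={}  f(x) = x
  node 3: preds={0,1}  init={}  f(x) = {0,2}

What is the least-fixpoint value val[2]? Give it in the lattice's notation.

Iteration log — 10 steps:
  step 1. node 0  ⊔preds={0}  new={0,1,3}  old={0,3}  +wl: 
  step 2. node 1  ⊔preds={0,1,3}  new={0}  stable
  step 3. node 2  ⊔preds={}  new={}  stable
  step 4. node 3  ⊔preds={0,1,3}  new={0,2}  old={}  +wl: 0,1,2
  step 5. node 0  ⊔preds={0,2}  new={0,1,2,3}  old={0,1,3}  +wl: 3
  step 6. node 1  ⊔preds={0,1,2,3}  new={0}  stable
  step 7. node 2  ⊔preds={0,2}  new={0,2}  old={}  +wl: 0,1
  step 8. node 3  ⊔preds={0,1,2,3}  new={0,2}  stable
  step 9. node 0  ⊔preds={0,2}  new={0,1,2,3}  stable
  step 10. node 1  ⊔preds={0,1,2,3}  new={0}  stable

Least fixpoint reached:
  node 0: {0,1,2,3}
  node 1: {0}
  node 2: {0,2}
  node 3: {0,2}

{0,2}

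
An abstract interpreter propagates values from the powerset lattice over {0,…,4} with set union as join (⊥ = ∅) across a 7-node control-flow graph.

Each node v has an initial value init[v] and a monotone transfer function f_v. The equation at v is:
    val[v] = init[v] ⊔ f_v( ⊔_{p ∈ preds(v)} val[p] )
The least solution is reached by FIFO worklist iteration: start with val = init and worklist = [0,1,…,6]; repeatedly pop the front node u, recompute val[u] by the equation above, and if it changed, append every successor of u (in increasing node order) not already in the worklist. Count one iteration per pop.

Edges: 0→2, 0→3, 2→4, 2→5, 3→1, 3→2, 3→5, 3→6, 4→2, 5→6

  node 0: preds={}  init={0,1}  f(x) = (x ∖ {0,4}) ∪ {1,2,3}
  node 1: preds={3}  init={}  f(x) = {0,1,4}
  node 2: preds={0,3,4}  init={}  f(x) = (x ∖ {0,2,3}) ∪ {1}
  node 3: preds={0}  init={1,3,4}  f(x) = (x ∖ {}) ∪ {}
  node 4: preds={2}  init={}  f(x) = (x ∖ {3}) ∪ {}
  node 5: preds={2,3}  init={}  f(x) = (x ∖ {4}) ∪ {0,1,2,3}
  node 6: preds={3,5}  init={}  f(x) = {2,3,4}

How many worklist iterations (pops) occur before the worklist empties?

Trace (9 dequeues):
  [1] u=0 | in {} | out {0,1,2,3} | prev {0,1} | push {}
  [2] u=1 | in {1,3,4} | out {0,1,4} | prev {} | push {}
  [3] u=2 | in {0,1,2,3,4} | out {1,4} | prev {} | push {}
  [4] u=3 | in {0,1,2,3} | out {0,1,2,3,4} | prev {1,3,4} | push {1,2}
  [5] u=4 | in {1,4} | out {1,4} | prev {} | push {}
  [6] u=5 | in {0,1,2,3,4} | out {0,1,2,3} | prev {} | push {}
  [7] u=6 | in {0,1,2,3,4} | out {2,3,4} | prev {} | push {}
  [8] u=1 | in {0,1,2,3,4} | out {0,1,4} | ==
  [9] u=2 | in {0,1,2,3,4} | out {1,4} | ==

Converged values:
  [0] {0,1,2,3}
  [1] {0,1,4}
  [2] {1,4}
  [3] {0,1,2,3,4}
  [4] {1,4}
  [5] {0,1,2,3}
  [6] {2,3,4}

9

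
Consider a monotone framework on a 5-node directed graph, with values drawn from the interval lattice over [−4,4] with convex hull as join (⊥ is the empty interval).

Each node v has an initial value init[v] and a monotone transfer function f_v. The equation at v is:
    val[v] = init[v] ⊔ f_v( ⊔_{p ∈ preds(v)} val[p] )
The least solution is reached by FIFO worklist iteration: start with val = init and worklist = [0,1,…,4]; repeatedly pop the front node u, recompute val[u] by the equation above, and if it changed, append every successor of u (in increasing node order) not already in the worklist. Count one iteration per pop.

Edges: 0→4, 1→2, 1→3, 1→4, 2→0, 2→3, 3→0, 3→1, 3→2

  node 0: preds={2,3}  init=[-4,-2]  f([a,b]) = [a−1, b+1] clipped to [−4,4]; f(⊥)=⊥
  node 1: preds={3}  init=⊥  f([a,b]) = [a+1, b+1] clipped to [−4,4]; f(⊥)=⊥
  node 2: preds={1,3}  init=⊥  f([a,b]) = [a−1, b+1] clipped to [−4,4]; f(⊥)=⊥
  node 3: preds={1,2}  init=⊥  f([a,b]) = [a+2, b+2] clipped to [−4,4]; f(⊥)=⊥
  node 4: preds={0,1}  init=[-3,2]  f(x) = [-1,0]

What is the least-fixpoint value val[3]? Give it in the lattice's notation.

Trace (5 dequeues):
  [1] u=0 | in ⊥ | out [-4,-2] | ==
  [2] u=1 | in ⊥ | out ⊥ | ==
  [3] u=2 | in ⊥ | out ⊥ | ==
  [4] u=3 | in ⊥ | out ⊥ | ==
  [5] u=4 | in [-4,-2] | out [-3,2] | ==

Converged values:
  [0] [-4,-2]
  [1] ⊥
  [2] ⊥
  [3] ⊥
  [4] [-3,2]

⊥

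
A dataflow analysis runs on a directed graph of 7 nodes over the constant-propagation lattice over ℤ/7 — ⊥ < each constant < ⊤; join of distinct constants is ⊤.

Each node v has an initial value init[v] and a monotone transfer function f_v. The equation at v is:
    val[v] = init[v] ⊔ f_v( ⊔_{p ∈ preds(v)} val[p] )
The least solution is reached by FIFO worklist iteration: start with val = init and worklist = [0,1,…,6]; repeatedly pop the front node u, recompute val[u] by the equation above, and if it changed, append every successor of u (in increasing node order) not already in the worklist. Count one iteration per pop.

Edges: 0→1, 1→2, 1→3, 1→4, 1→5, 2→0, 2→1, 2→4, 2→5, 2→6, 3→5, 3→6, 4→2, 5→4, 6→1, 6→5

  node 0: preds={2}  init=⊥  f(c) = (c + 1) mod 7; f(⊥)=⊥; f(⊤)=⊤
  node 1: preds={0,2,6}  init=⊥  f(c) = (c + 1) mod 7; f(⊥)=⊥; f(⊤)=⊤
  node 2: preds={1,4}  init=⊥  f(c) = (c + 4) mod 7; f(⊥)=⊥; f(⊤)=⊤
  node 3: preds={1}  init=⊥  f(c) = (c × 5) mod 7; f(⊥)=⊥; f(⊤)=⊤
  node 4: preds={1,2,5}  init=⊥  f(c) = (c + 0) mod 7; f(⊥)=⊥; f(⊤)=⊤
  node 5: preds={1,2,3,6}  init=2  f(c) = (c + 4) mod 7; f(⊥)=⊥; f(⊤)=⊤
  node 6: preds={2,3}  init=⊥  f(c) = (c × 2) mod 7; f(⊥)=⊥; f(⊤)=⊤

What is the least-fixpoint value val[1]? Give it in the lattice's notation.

Worklist (22 pops):
  #1 pop 0: in=⊥ → ⊥ (no change)
  #2 pop 1: in=⊥ → ⊥ (no change)
  #3 pop 2: in=⊥ → ⊥ (no change)
  #4 pop 3: in=⊥ → ⊥ (no change)
  #5 pop 4: in=2 → 2 (was ⊥); enqueue [2]
  #6 pop 5: in=⊥ → 2 (no change)
  #7 pop 6: in=⊥ → ⊥ (no change)
  #8 pop 2: in=2 → 6 (was ⊥); enqueue [0,1,4,5,6]
  #9 pop 0: in=6 → 0 (was ⊥); enqueue []
  #10 pop 1: in=⊤ → ⊤ (was ⊥); enqueue [2,3]
  #11 pop 4: in=⊤ → ⊤ (was 2); enqueue []
  #12 pop 5: in=⊤ → ⊤ (was 2); enqueue [4]
  #13 pop 6: in=6 → 5 (was ⊥); enqueue [1,5]
  #14 pop 2: in=⊤ → ⊤ (was 6); enqueue [0,6]
  #15 pop 3: in=⊤ → ⊤ (was ⊥); enqueue []
  #16 pop 4: in=⊤ → ⊤ (no change)
  #17 pop 1: in=⊤ → ⊤ (no change)
  #18 pop 5: in=⊤ → ⊤ (no change)
  #19 pop 0: in=⊤ → ⊤ (was 0); enqueue [1]
  #20 pop 6: in=⊤ → ⊤ (was 5); enqueue [5]
  #21 pop 1: in=⊤ → ⊤ (no change)
  #22 pop 5: in=⊤ → ⊤ (no change)

Fixpoint:
  val[0] = ⊤
  val[1] = ⊤
  val[2] = ⊤
  val[3] = ⊤
  val[4] = ⊤
  val[5] = ⊤
  val[6] = ⊤

⊤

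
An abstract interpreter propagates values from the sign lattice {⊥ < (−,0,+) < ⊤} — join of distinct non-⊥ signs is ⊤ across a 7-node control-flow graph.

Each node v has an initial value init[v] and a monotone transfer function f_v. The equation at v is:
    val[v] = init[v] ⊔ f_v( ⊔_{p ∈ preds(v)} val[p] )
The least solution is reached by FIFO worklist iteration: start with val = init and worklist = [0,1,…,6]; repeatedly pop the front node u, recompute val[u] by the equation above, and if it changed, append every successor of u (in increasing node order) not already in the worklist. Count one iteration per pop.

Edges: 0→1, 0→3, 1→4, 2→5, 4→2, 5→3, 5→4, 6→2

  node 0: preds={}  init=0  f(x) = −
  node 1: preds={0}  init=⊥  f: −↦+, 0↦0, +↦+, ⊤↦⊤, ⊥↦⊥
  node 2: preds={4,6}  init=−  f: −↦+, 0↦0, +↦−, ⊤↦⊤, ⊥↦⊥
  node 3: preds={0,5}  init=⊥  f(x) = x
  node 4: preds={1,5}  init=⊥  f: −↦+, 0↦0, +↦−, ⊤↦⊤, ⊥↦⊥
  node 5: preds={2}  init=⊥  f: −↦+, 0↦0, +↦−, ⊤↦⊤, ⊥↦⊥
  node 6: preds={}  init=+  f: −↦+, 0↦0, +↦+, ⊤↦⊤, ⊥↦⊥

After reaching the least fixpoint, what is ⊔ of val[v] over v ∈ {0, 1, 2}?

⊤

Trace (13 dequeues):
  [1] u=0 | in ⊥ | out ⊤ | prev 0 | push {}
  [2] u=1 | in ⊤ | out ⊤ | prev ⊥ | push {}
  [3] u=2 | in + | out − | ==
  [4] u=3 | in ⊤ | out ⊤ | prev ⊥ | push {}
  [5] u=4 | in ⊤ | out ⊤ | prev ⊥ | push {2}
  [6] u=5 | in − | out + | prev ⊥ | push {3,4}
  [7] u=6 | in ⊥ | out + | ==
  [8] u=2 | in ⊤ | out ⊤ | prev − | push {5}
  [9] u=3 | in ⊤ | out ⊤ | ==
  [10] u=4 | in ⊤ | out ⊤ | ==
  [11] u=5 | in ⊤ | out ⊤ | prev + | push {3,4}
  [12] u=3 | in ⊤ | out ⊤ | ==
  [13] u=4 | in ⊤ | out ⊤ | ==

Converged values:
  [0] ⊤
  [1] ⊤
  [2] ⊤
  [3] ⊤
  [4] ⊤
  [5] ⊤
  [6] +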